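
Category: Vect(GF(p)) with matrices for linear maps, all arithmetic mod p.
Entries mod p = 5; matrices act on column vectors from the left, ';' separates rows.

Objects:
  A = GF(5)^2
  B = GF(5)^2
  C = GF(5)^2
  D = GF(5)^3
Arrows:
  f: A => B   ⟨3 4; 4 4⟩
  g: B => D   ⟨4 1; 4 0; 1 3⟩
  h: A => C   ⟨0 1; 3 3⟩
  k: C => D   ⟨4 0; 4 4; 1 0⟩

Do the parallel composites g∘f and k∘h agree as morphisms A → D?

Answer: DOES NOT COMMUTE

Trace:
Path 1 = f;g:
  e0=(1,0) f=>(3,4) g=>(1,2,0)
  e1=(0,1) f=>(4,4) g=>(0,1,1)
  result₁ = ⟨1 0; 2 1; 0 1⟩
Path 2 = h;k:
  e0=(1,0) h=>(0,3) k=>(0,2,0)
  e1=(0,1) h=>(1,3) k=>(4,1,1)
  result₂ = ⟨0 4; 2 1; 0 1⟩
Equal? NO — does not commute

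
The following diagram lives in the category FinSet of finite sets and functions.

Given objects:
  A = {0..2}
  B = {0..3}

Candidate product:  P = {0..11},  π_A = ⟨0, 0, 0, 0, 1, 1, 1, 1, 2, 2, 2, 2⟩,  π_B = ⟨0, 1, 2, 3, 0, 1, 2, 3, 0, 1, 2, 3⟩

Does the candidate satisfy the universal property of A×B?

Answer: VALID PRODUCT

Derivation:
|A|·|B| = 3·4 = 12;  |P| = 12
Check the pairing map k ↦ (π_A(k), π_B(k)):
  0 ↦ (0,0)
  1 ↦ (0,1)
  2 ↦ (0,2)
  3 ↦ (0,3)
  4 ↦ (1,0)
  5 ↦ (1,1)
  6 ↦ (1,2)
  7 ↦ (1,3)
  8 ↦ (2,0)
  9 ↦ (2,1)
  10 ↦ (2,2)
  11 ↦ (2,3)
distinct pairs in image: 12 / 12 needed
  → bijection onto A×B; projections well-typed.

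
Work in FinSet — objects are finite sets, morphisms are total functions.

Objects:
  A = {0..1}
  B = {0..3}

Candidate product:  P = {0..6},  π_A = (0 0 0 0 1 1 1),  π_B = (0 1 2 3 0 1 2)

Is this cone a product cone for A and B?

|A|·|B| = 2·4 = 8;  |P| = 7
  → cardinalities differ; no bijection possible.

Answer: NOT A VALID PRODUCT — |P|=7 ≠ |A|·|B|=8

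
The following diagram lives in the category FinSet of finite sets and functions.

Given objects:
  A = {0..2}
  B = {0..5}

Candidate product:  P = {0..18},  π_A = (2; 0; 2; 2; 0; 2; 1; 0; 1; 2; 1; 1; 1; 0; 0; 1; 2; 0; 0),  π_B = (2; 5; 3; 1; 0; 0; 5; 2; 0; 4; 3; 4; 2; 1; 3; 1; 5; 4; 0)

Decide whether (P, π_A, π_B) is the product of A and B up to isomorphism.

Answer: NOT A VALID PRODUCT — |P|=19 ≠ |A|·|B|=18

Work:
|A|·|B| = 3·6 = 18;  |P| = 19
  → cardinalities differ; no bijection possible.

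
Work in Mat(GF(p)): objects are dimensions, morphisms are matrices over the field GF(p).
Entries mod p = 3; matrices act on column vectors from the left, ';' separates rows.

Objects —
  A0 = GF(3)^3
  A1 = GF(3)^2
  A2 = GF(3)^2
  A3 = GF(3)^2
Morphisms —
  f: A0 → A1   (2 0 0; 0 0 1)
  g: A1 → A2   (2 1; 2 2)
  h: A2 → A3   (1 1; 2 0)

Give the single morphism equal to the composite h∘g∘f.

Answer: (2 0 0; 2 0 2)

Work:
  e0=(1,0,0) f→(2,0) g→(1,1) h→(2,2)
  e1=(0,1,0) f→(0,0) g→(0,0) h→(0,0)
  e2=(0,0,1) f→(0,1) g→(1,2) h→(0,2)
⟦path⟧: (2 0 0; 2 0 2)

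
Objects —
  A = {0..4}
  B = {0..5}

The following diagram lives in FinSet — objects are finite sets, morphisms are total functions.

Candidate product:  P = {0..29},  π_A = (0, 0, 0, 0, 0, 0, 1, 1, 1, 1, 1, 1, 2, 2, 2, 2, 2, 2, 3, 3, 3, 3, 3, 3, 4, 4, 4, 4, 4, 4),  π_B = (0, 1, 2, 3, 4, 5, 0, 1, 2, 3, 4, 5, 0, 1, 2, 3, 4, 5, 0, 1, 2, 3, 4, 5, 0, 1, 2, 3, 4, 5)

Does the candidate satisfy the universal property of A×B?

Answer: VALID PRODUCT

Trace:
|A|·|B| = 5·6 = 30;  |P| = 30
Check the pairing map k ↦ (π_A(k), π_B(k)):
  0 : (0,0)
  1 : (0,1)
  2 : (0,2)
  3 : (0,3)
  4 : (0,4)
  5 : (0,5)
  6 : (1,0)
  7 : (1,1)
  8 : (1,2)
  9 : (1,3)
  10 : (1,4)
  11 : (1,5)
  12 : (2,0)
  13 : (2,1)
  14 : (2,2)
  15 : (2,3)
  16 : (2,4)
  17 : (2,5)
  18 : (3,0)
  19 : (3,1)
  20 : (3,2)
  21 : (3,3)
  22 : (3,4)
  23 : (3,5)
  24 : (4,0)
  25 : (4,1)
  26 : (4,2)
  27 : (4,3)
  28 : (4,4)
  29 : (4,5)
distinct pairs in image: 30 / 30 needed
  → bijection onto A×B; projections well-typed.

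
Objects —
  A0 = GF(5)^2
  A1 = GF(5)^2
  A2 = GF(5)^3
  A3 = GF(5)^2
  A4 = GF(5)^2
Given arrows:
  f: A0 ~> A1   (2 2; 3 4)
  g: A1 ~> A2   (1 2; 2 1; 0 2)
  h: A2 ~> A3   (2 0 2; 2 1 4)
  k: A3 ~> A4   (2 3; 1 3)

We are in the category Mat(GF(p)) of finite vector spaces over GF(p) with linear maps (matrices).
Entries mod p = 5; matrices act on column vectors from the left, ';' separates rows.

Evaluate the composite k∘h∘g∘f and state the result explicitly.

  e0=⟨1,0⟩ f~>⟨2,3⟩ g~>⟨3,2,1⟩ h~>⟨3,2⟩ k~>⟨2,4⟩
  e1=⟨0,1⟩ f~>⟨2,4⟩ g~>⟨0,3,3⟩ h~>⟨1,0⟩ k~>⟨2,1⟩
⟦path⟧: (2 2; 4 1)

Answer: (2 2; 4 1)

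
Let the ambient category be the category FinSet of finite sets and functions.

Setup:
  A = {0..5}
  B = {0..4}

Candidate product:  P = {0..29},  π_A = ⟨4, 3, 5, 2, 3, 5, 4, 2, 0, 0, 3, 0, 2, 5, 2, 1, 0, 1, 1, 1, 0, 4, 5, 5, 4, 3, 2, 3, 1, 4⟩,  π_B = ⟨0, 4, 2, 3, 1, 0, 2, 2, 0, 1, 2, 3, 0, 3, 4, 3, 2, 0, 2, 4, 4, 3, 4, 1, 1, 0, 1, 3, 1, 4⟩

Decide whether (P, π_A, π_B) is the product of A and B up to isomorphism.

|A|·|B| = 6·5 = 30;  |P| = 30
Check the pairing map k ↦ (π_A(k), π_B(k)):
  0 : (4,0)
  1 : (3,4)
  2 : (5,2)
  3 : (2,3)
  4 : (3,1)
  5 : (5,0)
  6 : (4,2)
  7 : (2,2)
  8 : (0,0)
  9 : (0,1)
  10 : (3,2)
  11 : (0,3)
  12 : (2,0)
  13 : (5,3)
  14 : (2,4)
  15 : (1,3)
  16 : (0,2)
  17 : (1,0)
  18 : (1,2)
  19 : (1,4)
  20 : (0,4)
  21 : (4,3)
  22 : (5,4)
  23 : (5,1)
  24 : (4,1)
  25 : (3,0)
  26 : (2,1)
  27 : (3,3)
  28 : (1,1)
  29 : (4,4)
distinct pairs in image: 30 / 30 needed
  → bijection onto A×B; projections well-typed.

Answer: VALID PRODUCT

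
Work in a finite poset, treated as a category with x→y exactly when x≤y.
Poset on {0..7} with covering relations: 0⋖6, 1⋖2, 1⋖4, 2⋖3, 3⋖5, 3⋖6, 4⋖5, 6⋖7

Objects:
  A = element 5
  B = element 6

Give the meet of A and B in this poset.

Common predecessors of 5,6: {1,2,3}
  1 ≤ 3
  2 ≤ 3
  3 ≤ 3
glb = 3

Answer: A∧B = 3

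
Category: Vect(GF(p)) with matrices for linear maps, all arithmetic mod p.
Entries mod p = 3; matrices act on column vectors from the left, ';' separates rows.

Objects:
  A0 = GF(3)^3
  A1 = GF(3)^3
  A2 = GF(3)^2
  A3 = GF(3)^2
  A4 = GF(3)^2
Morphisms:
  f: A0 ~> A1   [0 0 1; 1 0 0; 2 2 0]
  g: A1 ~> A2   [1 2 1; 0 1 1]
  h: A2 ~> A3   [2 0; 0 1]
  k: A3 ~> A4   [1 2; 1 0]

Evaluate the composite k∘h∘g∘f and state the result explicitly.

  e0=[1,0,0] f~>[0,1,2] g~>[1,0] h~>[2,0] k~>[2,2]
  e1=[0,1,0] f~>[0,0,2] g~>[2,2] h~>[1,2] k~>[2,1]
  e2=[0,0,1] f~>[1,0,0] g~>[1,0] h~>[2,0] k~>[2,2]
result: [2 2 2; 2 1 2]

Answer: [2 2 2; 2 1 2]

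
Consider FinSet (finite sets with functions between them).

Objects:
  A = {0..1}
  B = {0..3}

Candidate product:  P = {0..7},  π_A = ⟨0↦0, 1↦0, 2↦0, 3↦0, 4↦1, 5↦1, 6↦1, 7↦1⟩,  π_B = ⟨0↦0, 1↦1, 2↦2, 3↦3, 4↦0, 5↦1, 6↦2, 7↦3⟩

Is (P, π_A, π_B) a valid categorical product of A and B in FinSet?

Answer: VALID PRODUCT

Work:
|A|·|B| = 2·4 = 8;  |P| = 8
Check the pairing map k ↦ (π_A(k), π_B(k)):
  0 ↦ (0,0)
  1 ↦ (0,1)
  2 ↦ (0,2)
  3 ↦ (0,3)
  4 ↦ (1,0)
  5 ↦ (1,1)
  6 ↦ (1,2)
  7 ↦ (1,3)
distinct pairs in image: 8 / 8 needed
  → bijection onto A×B; projections well-typed.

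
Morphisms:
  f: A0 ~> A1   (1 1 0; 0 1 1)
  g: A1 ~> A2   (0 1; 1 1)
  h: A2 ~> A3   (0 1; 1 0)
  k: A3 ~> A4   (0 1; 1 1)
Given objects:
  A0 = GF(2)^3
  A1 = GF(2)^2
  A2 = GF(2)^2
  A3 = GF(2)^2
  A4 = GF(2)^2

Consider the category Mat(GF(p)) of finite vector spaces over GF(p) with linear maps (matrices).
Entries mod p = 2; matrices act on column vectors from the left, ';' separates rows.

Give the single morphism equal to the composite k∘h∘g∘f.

  e0=[1,0,0] f~>[1,0] g~>[0,1] h~>[1,0] k~>[0,1]
  e1=[0,1,0] f~>[1,1] g~>[1,0] h~>[0,1] k~>[1,1]
  e2=[0,0,1] f~>[0,1] g~>[1,1] h~>[1,1] k~>[1,0]
result: (0 1 1; 1 1 0)

Answer: (0 1 1; 1 1 0)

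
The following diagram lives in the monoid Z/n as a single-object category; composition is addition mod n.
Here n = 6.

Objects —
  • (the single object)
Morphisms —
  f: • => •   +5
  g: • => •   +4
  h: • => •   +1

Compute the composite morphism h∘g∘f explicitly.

  0 +5≡5 +4≡3 +1≡4  (mod 6)
result: +4

Answer: +4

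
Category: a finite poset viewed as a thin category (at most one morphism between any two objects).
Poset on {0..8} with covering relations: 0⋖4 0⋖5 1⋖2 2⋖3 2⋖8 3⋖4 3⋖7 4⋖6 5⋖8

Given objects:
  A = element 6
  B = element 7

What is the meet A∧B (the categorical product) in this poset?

{x : x⊑A ∧ x⊑B} = {1,2,3}  (A=6, B=7)
  1 ⊑ 3
  2 ⊑ 3
  3 ⊑ 3
glb = 3

Answer: A∧B = 3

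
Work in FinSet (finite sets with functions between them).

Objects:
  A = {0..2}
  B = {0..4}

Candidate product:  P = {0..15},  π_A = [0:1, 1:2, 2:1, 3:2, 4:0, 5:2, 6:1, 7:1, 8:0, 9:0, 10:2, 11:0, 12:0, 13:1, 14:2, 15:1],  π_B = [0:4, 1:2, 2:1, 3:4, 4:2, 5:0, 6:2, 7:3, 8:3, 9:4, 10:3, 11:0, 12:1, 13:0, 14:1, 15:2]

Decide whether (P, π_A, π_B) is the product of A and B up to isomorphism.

Answer: NOT A VALID PRODUCT — |P|=16 ≠ |A|·|B|=15

Trace:
|A|·|B| = 3·5 = 15;  |P| = 16
  → cardinalities differ; no bijection possible.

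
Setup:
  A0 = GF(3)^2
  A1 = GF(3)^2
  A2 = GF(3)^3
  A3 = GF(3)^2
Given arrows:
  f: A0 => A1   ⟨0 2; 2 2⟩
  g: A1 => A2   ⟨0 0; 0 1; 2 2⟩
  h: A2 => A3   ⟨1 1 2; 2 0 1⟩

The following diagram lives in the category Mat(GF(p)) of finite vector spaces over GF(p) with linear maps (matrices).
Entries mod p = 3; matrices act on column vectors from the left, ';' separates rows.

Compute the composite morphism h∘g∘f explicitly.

  e0=[1,0] f=>[0,2] g=>[0,2,1] h=>[1,1]
  e1=[0,1] f=>[2,2] g=>[0,2,2] h=>[0,2]
composite: ⟨1 0; 1 2⟩

Answer: ⟨1 0; 1 2⟩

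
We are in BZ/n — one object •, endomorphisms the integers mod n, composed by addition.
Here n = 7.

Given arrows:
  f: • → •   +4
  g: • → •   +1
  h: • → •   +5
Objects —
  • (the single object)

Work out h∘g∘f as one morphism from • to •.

Answer: +3

Work:
  0 +4≡4 +1≡5 +5≡3  (mod 7)
result: +3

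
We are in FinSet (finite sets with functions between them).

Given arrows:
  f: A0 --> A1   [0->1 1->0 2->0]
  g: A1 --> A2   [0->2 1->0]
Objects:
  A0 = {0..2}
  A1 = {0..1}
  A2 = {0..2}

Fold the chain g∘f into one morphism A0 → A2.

  0 f-->1 g-->0
  1 f-->0 g-->2
  2 f-->0 g-->2
⟦path⟧: [0->0 1->2 2->2]

Answer: [0->0 1->2 2->2]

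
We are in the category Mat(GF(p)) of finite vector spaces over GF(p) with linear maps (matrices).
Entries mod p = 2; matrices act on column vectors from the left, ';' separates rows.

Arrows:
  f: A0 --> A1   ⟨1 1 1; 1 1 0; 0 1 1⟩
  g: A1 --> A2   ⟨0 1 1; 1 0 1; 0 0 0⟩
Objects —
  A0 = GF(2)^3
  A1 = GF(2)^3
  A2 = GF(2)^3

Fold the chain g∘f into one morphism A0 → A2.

Answer: ⟨1 0 1; 1 0 0; 0 0 0⟩

Derivation:
  e0=(1,0,0) f-->(1,1,0) g-->(1,1,0)
  e1=(0,1,0) f-->(1,1,1) g-->(0,0,0)
  e2=(0,0,1) f-->(1,0,1) g-->(1,0,0)
⟦path⟧: ⟨1 0 1; 1 0 0; 0 0 0⟩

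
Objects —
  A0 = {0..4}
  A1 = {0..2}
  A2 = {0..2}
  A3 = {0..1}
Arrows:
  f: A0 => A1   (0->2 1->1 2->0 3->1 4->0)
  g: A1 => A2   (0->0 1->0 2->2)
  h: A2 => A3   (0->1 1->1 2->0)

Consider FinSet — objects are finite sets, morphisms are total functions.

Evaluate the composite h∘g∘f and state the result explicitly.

Answer: (0->0 1->1 2->1 3->1 4->1)

Trace:
  0 f=>2 g=>2 h=>0
  1 f=>1 g=>0 h=>1
  2 f=>0 g=>0 h=>1
  3 f=>1 g=>0 h=>1
  4 f=>0 g=>0 h=>1
composite: (0->0 1->1 2->1 3->1 4->1)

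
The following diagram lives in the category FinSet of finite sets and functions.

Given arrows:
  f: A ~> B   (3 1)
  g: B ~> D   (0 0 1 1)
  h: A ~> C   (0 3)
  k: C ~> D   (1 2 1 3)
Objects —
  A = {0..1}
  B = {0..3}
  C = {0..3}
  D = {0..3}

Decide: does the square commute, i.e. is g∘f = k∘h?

Along f;g (path 1):
  0 f~>3 g~>1
  1 f~>1 g~>0
  result₁ = (1 0)
Along h;k (path 2):
  0 h~>0 k~>1
  1 h~>3 k~>3
  result₂ = (1 3)
Equal? NO — does not commute

Answer: DOES NOT COMMUTE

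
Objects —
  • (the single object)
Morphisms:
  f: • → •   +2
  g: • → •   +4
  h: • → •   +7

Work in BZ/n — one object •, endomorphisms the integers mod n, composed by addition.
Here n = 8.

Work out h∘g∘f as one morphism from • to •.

Answer: +5

Work:
  0 +2≡2 +4≡6 +7≡5  (mod 8)
⟦path⟧: +5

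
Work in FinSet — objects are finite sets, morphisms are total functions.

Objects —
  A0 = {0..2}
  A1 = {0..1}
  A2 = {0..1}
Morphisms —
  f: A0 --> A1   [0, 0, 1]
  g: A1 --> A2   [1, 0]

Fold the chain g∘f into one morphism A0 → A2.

  0 f-->0 g-->1
  1 f-->0 g-->1
  2 f-->1 g-->0
⟦path⟧: [1, 1, 0]

Answer: [1, 1, 0]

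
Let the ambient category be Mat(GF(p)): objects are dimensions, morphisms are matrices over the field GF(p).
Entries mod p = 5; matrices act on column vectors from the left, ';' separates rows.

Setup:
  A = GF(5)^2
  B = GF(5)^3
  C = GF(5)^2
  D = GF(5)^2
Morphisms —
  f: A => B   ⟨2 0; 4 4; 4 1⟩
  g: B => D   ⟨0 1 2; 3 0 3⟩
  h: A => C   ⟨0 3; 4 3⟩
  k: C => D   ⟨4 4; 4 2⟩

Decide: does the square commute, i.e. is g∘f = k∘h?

Answer: DOES NOT COMMUTE

Work:
Along f;g (path 1):
  e0=(1,0) f=>(2,4,4) g=>(2,3)
  e1=(0,1) f=>(0,4,1) g=>(1,3)
  composite₁ = ⟨2 1; 3 3⟩
Along h;k (path 2):
  e0=(1,0) h=>(0,4) k=>(1,3)
  e1=(0,1) h=>(3,3) k=>(4,3)
  composite₂ = ⟨1 4; 3 3⟩
Equal? differ; not commutative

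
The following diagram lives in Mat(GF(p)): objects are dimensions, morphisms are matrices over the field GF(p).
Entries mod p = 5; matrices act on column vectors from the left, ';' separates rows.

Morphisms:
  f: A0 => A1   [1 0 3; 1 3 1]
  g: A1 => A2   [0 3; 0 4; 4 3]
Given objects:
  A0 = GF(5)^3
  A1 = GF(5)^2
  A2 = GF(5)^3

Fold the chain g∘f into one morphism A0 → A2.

  e0=[1,0,0] f=>[1,1] g=>[3,4,2]
  e1=[0,1,0] f=>[0,3] g=>[4,2,4]
  e2=[0,0,1] f=>[3,1] g=>[3,4,0]
composite: [3 4 3; 4 2 4; 2 4 0]

Answer: [3 4 3; 4 2 4; 2 4 0]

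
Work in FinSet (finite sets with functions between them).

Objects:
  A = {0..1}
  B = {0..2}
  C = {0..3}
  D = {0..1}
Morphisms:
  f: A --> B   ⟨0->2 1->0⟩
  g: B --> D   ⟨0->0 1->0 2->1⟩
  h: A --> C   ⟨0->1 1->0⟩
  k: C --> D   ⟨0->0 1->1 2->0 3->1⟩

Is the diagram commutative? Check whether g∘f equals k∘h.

Along f;g (path 1):
  0 f-->2 g-->1
  1 f-->0 g-->0
  result₁ = ⟨0->1 1->0⟩
Along h;k (path 2):
  0 h-->1 k-->1
  1 h-->0 k-->0
  result₂ = ⟨0->1 1->0⟩
Equal? same morphism ✓

Answer: COMMUTES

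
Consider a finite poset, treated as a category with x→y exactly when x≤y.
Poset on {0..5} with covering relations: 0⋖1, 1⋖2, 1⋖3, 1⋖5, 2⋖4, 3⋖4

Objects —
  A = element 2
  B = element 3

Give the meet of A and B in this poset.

Common predecessors of 2,3: {0,1}
  0 ⊑ 1
  1 ⊑ 1
glb = 1

Answer: A∧B = 1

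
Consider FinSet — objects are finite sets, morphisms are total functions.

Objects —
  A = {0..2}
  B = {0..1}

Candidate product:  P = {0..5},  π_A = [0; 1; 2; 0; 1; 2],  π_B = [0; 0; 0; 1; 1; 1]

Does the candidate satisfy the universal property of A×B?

|A|·|B| = 3·2 = 6;  |P| = 6
Check the pairing map k ↦ (π_A(k), π_B(k)):
  0 : (0,0)
  1 : (1,0)
  2 : (2,0)
  3 : (0,1)
  4 : (1,1)
  5 : (2,1)
distinct pairs in image: 6 / 6 needed
  → bijection onto A×B; projections well-typed.

Answer: VALID PRODUCT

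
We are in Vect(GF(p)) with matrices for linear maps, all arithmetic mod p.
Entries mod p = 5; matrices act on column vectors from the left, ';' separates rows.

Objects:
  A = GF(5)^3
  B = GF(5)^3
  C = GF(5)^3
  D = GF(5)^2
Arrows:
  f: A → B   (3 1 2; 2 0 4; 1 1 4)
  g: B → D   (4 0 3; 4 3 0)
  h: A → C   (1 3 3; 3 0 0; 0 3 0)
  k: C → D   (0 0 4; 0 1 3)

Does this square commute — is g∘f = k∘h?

Answer: COMMUTES

Work:
Along f;g (path 1):
  e0=(1,0,0) f→(3,2,1) g→(0,3)
  e1=(0,1,0) f→(1,0,1) g→(2,4)
  e2=(0,0,1) f→(2,4,4) g→(0,0)
  composite₁ = (0 2 0; 3 4 0)
Along h;k (path 2):
  e0=(1,0,0) h→(1,3,0) k→(0,3)
  e1=(0,1,0) h→(3,0,3) k→(2,4)
  e2=(0,0,1) h→(3,0,0) k→(0,0)
  composite₂ = (0 2 0; 3 4 0)
Equal? equal; square commutes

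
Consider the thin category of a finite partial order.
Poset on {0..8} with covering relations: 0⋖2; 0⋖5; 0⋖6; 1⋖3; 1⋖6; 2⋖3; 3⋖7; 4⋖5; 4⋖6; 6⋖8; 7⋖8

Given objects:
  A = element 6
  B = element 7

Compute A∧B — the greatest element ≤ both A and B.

Answer: NO MEET EXISTS

Trace:
Lower bounds of A=6 and B=7: {0,1}
  maximal lower bounds 0 and 1 are incomparable: neither 0≤1 nor 1≤0
→ no greatest lower bound exists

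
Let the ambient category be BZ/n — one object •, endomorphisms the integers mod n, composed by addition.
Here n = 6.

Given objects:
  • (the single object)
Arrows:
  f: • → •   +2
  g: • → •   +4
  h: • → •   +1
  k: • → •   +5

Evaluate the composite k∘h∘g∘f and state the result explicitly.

Answer: +0

Work:
  0 +2≡2 +4≡0 +1≡1 +5≡0  (mod 6)
result: +0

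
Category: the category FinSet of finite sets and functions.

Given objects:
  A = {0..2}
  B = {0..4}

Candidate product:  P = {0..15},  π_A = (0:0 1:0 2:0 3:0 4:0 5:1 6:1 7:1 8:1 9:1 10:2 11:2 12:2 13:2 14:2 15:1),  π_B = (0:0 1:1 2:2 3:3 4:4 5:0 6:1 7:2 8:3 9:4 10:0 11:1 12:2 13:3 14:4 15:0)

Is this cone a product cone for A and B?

Answer: NOT A VALID PRODUCT — |P|=16 ≠ |A|·|B|=15

Derivation:
|A|·|B| = 3·5 = 15;  |P| = 16
  → cardinalities differ; no bijection possible.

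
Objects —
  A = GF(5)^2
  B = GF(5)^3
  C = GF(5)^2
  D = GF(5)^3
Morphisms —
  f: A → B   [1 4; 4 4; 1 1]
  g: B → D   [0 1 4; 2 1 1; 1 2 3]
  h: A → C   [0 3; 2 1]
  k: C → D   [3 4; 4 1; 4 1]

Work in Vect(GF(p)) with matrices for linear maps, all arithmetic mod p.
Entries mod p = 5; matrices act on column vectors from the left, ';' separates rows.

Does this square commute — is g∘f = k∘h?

1) trace f;g:
  e0=(1,0) f→(1,4,1) g→(3,2,2)
  e1=(0,1) f→(4,4,1) g→(3,3,0)
  ⟦path⟧₁ = [3 3; 2 3; 2 0]
2) trace h;k:
  e0=(1,0) h→(0,2) k→(3,2,2)
  e1=(0,1) h→(3,1) k→(3,3,3)
  ⟦path⟧₂ = [3 3; 2 3; 2 3]
Equal? differ; not commutative

Answer: DOES NOT COMMUTE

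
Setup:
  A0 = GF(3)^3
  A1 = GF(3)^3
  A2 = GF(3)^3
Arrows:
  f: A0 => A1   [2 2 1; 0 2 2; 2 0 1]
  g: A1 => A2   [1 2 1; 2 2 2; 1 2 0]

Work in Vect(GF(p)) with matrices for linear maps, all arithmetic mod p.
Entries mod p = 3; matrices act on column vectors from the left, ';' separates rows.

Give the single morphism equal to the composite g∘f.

  e0=(1,0,0) f=>(2,0,2) g=>(1,2,2)
  e1=(0,1,0) f=>(2,2,0) g=>(0,2,0)
  e2=(0,0,1) f=>(1,2,1) g=>(0,2,2)
⟦path⟧: [1 0 0; 2 2 2; 2 0 2]

Answer: [1 0 0; 2 2 2; 2 0 2]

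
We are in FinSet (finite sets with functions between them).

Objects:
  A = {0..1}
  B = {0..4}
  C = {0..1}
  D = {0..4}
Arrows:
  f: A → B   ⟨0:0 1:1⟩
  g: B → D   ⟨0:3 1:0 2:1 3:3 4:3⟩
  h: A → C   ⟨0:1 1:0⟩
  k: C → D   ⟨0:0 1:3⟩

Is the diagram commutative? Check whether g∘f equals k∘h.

Path 1 = f;g:
  0 f→0 g→3
  1 f→1 g→0
  ⟦path⟧₁ = ⟨0:3 1:0⟩
Path 2 = h;k:
  0 h→1 k→3
  1 h→0 k→0
  ⟦path⟧₂ = ⟨0:3 1:0⟩
Equal? YES — commutes

Answer: COMMUTES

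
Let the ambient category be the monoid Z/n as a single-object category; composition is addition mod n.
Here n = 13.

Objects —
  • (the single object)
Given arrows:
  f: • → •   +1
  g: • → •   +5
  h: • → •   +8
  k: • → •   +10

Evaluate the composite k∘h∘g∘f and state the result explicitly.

  0 +1≡1 +5≡6 +8≡1 +10≡11  (mod 13)
result: +11

Answer: +11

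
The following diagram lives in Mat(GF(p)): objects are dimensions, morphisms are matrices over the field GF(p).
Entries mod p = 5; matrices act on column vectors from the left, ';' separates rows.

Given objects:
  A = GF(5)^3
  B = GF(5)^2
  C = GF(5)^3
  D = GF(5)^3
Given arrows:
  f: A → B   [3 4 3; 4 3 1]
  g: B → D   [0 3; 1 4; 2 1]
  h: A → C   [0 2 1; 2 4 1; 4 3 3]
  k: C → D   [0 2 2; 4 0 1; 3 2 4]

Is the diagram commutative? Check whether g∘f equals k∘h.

Path 1 = f;g:
  e0=[1,0,0] f→[3,4] g→[2,4,0]
  e1=[0,1,0] f→[4,3] g→[4,1,1]
  e2=[0,0,1] f→[3,1] g→[3,2,2]
  composite₁ = [2 4 3; 4 1 2; 0 1 2]
Path 2 = h;k:
  e0=[1,0,0] h→[0,2,4] k→[2,4,0]
  e1=[0,1,0] h→[2,4,3] k→[4,1,1]
  e2=[0,0,1] h→[1,1,3] k→[3,2,2]
  composite₂ = [2 4 3; 4 1 2; 0 1 2]
Equal? same morphism ✓

Answer: COMMUTES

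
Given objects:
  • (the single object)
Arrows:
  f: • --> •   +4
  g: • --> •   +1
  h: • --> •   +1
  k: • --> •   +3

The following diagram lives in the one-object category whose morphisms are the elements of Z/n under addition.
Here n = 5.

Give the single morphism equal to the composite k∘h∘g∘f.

  0 +4≡4 +1≡0 +1≡1 +3≡4  (mod 5)
⟦path⟧: +4

Answer: +4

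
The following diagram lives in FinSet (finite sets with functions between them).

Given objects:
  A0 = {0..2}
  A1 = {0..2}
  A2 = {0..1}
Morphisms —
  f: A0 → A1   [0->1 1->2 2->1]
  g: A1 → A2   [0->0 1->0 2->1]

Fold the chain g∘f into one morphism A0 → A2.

Answer: [0->0 1->1 2->0]

Work:
  0 f→1 g→0
  1 f→2 g→1
  2 f→1 g→0
composite: [0->0 1->1 2->0]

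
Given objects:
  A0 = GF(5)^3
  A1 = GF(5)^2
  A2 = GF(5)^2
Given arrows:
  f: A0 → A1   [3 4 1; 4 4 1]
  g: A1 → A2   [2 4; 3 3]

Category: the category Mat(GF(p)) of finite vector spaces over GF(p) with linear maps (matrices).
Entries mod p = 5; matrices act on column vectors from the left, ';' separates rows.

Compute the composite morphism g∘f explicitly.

  e0=[1,0,0] f→[3,4] g→[2,1]
  e1=[0,1,0] f→[4,4] g→[4,4]
  e2=[0,0,1] f→[1,1] g→[1,1]
result: [2 4 1; 1 4 1]

Answer: [2 4 1; 1 4 1]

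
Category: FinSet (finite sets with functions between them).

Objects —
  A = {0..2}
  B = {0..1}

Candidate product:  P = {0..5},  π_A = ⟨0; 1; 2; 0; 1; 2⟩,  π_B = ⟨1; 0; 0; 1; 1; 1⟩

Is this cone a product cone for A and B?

Answer: NOT A VALID PRODUCT — duplicate pair at indices 3,0

Trace:
|A|·|B| = 3·2 = 6;  |P| = 6
Check the pairing map k ↦ (π_A(k), π_B(k)):
  0 : (0,1)
  1 : (1,0)
  2 : (2,0)
  3 : (0,1)  ✗ repeats pair of k=0
  4 : (1,1)
  5 : (2,1)
distinct pairs in image: 5 / 6 needed
  → (0,1) hit at k=0 and k=3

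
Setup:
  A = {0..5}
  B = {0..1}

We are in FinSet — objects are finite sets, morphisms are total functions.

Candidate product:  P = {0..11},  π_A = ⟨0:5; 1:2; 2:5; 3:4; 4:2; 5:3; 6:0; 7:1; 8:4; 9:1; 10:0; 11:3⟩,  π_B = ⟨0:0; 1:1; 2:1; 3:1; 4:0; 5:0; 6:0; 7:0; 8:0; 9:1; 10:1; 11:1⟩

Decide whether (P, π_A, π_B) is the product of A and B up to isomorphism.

|A|·|B| = 6·2 = 12;  |P| = 12
Check the pairing map k ↦ (π_A(k), π_B(k)):
  0 : (5,0)
  1 : (2,1)
  2 : (5,1)
  3 : (4,1)
  4 : (2,0)
  5 : (3,0)
  6 : (0,0)
  7 : (1,0)
  8 : (4,0)
  9 : (1,1)
  10 : (0,1)
  11 : (3,1)
distinct pairs in image: 12 / 12 needed
  → bijection onto A×B; projections well-typed.

Answer: VALID PRODUCT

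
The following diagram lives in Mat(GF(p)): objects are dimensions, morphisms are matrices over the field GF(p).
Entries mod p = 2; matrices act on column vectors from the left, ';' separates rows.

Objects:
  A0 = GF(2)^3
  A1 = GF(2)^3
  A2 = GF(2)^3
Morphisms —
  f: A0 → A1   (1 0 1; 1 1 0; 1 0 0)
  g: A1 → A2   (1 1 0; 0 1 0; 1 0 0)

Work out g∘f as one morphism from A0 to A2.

  e0=⟨1,0,0⟩ f→⟨1,1,1⟩ g→⟨0,1,1⟩
  e1=⟨0,1,0⟩ f→⟨0,1,0⟩ g→⟨1,1,0⟩
  e2=⟨0,0,1⟩ f→⟨1,0,0⟩ g→⟨1,0,1⟩
result: (0 1 1; 1 1 0; 1 0 1)

Answer: (0 1 1; 1 1 0; 1 0 1)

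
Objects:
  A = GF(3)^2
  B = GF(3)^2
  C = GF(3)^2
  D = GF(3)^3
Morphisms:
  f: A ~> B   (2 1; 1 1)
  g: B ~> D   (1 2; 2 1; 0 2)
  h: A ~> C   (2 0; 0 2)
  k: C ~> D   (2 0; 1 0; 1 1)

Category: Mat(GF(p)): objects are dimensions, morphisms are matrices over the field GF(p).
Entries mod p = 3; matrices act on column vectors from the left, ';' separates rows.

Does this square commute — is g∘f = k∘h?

Path 1 = f;g:
  e0=[1,0] f~>[2,1] g~>[1,2,2]
  e1=[0,1] f~>[1,1] g~>[0,0,2]
  composite₁ = (1 0; 2 0; 2 2)
Path 2 = h;k:
  e0=[1,0] h~>[2,0] k~>[1,2,2]
  e1=[0,1] h~>[0,2] k~>[0,0,2]
  composite₂ = (1 0; 2 0; 2 2)
Equal? YES — commutes

Answer: COMMUTES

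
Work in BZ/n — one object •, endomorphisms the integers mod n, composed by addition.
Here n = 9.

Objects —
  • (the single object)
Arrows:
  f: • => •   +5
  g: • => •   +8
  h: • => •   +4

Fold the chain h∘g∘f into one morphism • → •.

Answer: +8

Trace:
  0 +5≡5 +8≡4 +4≡8  (mod 9)
result: +8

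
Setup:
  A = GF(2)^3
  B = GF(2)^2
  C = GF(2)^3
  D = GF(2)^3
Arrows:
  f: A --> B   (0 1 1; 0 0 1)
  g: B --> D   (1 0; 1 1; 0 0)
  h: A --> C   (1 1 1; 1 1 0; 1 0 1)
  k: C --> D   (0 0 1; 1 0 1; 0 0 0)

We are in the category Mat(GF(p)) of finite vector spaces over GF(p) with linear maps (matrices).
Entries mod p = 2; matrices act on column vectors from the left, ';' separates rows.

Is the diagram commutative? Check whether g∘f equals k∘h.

Answer: DOES NOT COMMUTE

Derivation:
Along f;g (path 1):
  e0=[1,0,0] f-->[0,0] g-->[0,0,0]
  e1=[0,1,0] f-->[1,0] g-->[1,1,0]
  e2=[0,0,1] f-->[1,1] g-->[1,0,0]
  ⟦path⟧₁ = (0 1 1; 0 1 0; 0 0 0)
Along h;k (path 2):
  e0=[1,0,0] h-->[1,1,1] k-->[1,0,0]
  e1=[0,1,0] h-->[1,1,0] k-->[0,1,0]
  e2=[0,0,1] h-->[1,0,1] k-->[1,0,0]
  ⟦path⟧₂ = (1 0 1; 0 1 0; 0 0 0)
Equal? differ; not commutative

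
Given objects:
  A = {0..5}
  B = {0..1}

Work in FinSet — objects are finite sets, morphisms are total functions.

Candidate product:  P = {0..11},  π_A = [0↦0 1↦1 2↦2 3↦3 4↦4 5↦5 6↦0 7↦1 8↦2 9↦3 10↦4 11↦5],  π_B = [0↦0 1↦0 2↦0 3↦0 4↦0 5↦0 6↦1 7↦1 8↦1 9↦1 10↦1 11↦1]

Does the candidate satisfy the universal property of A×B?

|A|·|B| = 6·2 = 12;  |P| = 12
Check the pairing map k ↦ (π_A(k), π_B(k)):
  0 ↦ (0,0)
  1 ↦ (1,0)
  2 ↦ (2,0)
  3 ↦ (3,0)
  4 ↦ (4,0)
  5 ↦ (5,0)
  6 ↦ (0,1)
  7 ↦ (1,1)
  8 ↦ (2,1)
  9 ↦ (3,1)
  10 ↦ (4,1)
  11 ↦ (5,1)
distinct pairs in image: 12 / 12 needed
  → bijection onto A×B; projections well-typed.

Answer: VALID PRODUCT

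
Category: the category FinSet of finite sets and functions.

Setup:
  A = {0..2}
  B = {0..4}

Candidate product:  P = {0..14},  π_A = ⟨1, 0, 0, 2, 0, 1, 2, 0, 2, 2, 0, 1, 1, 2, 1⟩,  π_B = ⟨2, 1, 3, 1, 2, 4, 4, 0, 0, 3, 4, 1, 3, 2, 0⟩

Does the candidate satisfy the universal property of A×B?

Answer: VALID PRODUCT

Work:
|A|·|B| = 3·5 = 15;  |P| = 15
Check the pairing map k ↦ (π_A(k), π_B(k)):
  0 ↦ (1,2)
  1 ↦ (0,1)
  2 ↦ (0,3)
  3 ↦ (2,1)
  4 ↦ (0,2)
  5 ↦ (1,4)
  6 ↦ (2,4)
  7 ↦ (0,0)
  8 ↦ (2,0)
  9 ↦ (2,3)
  10 ↦ (0,4)
  11 ↦ (1,1)
  12 ↦ (1,3)
  13 ↦ (2,2)
  14 ↦ (1,0)
distinct pairs in image: 15 / 15 needed
  → bijection onto A×B; projections well-typed.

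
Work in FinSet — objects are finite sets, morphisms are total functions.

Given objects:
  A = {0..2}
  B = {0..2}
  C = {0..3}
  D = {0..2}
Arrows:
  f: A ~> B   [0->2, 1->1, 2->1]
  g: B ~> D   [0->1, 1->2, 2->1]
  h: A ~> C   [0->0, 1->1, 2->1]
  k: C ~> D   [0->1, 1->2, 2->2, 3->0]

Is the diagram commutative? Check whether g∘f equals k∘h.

Answer: COMMUTES

Work:
Along f;g (path 1):
  0 f~>2 g~>1
  1 f~>1 g~>2
  2 f~>1 g~>2
  result₁ = [0->1, 1->2, 2->2]
Along h;k (path 2):
  0 h~>0 k~>1
  1 h~>1 k~>2
  2 h~>1 k~>2
  result₂ = [0->1, 1->2, 2->2]
Equal? same morphism ✓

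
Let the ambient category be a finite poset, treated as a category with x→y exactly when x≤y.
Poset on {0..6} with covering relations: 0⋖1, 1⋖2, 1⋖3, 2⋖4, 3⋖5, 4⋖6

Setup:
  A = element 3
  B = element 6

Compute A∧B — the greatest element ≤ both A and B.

Answer: A∧B = 1

Work:
Lower bounds of A=3 and B=6: {0,1}
  0 ⊑ 1
  1 ⊑ 1
glb = 1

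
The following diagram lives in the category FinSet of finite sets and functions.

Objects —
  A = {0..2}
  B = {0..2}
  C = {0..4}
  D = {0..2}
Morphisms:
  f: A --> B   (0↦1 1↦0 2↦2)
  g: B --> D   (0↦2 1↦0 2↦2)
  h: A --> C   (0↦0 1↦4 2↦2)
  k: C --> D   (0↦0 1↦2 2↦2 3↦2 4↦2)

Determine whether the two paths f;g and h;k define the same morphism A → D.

Answer: COMMUTES

Work:
Along f;g (path 1):
  0 f-->1 g-->0
  1 f-->0 g-->2
  2 f-->2 g-->2
  ⟦path⟧₁ = (0↦0 1↦2 2↦2)
Along h;k (path 2):
  0 h-->0 k-->0
  1 h-->4 k-->2
  2 h-->2 k-->2
  ⟦path⟧₂ = (0↦0 1↦2 2↦2)
Equal? same morphism ✓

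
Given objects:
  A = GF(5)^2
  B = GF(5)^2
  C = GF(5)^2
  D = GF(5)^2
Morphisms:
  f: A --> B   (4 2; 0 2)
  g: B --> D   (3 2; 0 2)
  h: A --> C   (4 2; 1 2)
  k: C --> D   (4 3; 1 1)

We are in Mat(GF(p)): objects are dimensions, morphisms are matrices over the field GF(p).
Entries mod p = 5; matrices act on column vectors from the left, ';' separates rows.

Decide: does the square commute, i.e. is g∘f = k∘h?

Along f;g (path 1):
  e0=[1,0] f-->[4,0] g-->[2,0]
  e1=[0,1] f-->[2,2] g-->[0,4]
  result₁ = (2 0; 0 4)
Along h;k (path 2):
  e0=[1,0] h-->[4,1] k-->[4,0]
  e1=[0,1] h-->[2,2] k-->[4,4]
  result₂ = (4 4; 0 4)
Equal? NO — does not commute

Answer: DOES NOT COMMUTE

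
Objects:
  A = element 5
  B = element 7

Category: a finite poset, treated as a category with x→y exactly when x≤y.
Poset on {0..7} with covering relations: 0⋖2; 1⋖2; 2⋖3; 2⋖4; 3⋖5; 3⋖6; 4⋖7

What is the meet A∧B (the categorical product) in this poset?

Lower bounds of A=5 and B=7: {0,1,2}
  0 <= 2
  1 <= 2
  2 <= 2
glb = 2

Answer: A∧B = 2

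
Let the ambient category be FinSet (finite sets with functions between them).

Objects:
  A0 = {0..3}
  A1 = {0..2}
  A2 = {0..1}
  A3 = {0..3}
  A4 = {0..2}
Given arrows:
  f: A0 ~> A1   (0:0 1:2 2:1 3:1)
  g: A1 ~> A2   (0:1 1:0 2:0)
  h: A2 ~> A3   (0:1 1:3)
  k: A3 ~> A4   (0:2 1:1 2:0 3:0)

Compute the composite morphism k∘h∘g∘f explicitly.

  0 f~>0 g~>1 h~>3 k~>0
  1 f~>2 g~>0 h~>1 k~>1
  2 f~>1 g~>0 h~>1 k~>1
  3 f~>1 g~>0 h~>1 k~>1
⟦path⟧: (0:0 1:1 2:1 3:1)

Answer: (0:0 1:1 2:1 3:1)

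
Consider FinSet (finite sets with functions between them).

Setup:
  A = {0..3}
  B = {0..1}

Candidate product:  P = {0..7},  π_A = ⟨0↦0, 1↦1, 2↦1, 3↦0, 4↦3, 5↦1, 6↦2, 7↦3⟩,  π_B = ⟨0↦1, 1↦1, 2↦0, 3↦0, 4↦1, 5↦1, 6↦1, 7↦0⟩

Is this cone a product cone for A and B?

|A|·|B| = 4·2 = 8;  |P| = 8
Check the pairing map k ↦ (π_A(k), π_B(k)):
  0 ↦ (0,1)
  1 ↦ (1,1)
  2 ↦ (1,0)
  3 ↦ (0,0)
  4 ↦ (3,1)
  5 ↦ (1,1)  ✗ repeats pair of k=1
  6 ↦ (2,1)
  7 ↦ (3,0)
distinct pairs in image: 7 / 8 needed
  → (1,1) hit at k=1 and k=5

Answer: NOT A VALID PRODUCT — duplicate pair at indices 5,1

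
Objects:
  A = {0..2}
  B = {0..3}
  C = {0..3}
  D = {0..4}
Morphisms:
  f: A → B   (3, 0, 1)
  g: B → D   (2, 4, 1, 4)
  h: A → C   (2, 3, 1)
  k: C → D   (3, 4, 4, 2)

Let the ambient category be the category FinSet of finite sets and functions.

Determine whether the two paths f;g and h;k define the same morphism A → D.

Along f;g (path 1):
  0 f→3 g→4
  1 f→0 g→2
  2 f→1 g→4
  ⟦path⟧₁ = (4, 2, 4)
Along h;k (path 2):
  0 h→2 k→4
  1 h→3 k→2
  2 h→1 k→4
  ⟦path⟧₂ = (4, 2, 4)
Equal? same morphism ✓

Answer: COMMUTES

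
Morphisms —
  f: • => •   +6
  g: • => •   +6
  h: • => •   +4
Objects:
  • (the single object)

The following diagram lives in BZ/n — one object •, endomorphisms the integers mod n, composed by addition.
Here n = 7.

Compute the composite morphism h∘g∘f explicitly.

  0 +6≡6 +6≡5 +4≡2  (mod 7)
composite: +2

Answer: +2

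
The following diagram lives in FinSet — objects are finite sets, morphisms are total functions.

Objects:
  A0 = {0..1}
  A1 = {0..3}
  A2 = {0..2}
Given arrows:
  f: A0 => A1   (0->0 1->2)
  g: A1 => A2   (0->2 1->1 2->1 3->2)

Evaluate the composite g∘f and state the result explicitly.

  0 f=>0 g=>2
  1 f=>2 g=>1
⟦path⟧: (0->2 1->1)

Answer: (0->2 1->1)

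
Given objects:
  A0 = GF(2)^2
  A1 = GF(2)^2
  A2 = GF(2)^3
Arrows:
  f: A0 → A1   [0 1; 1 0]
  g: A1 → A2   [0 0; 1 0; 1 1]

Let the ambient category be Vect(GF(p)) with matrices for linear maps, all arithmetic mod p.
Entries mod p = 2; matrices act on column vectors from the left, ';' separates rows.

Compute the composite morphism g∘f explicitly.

Answer: [0 0; 0 1; 1 1]

Work:
  e0=(1,0) f→(0,1) g→(0,0,1)
  e1=(0,1) f→(1,0) g→(0,1,1)
⟦path⟧: [0 0; 0 1; 1 1]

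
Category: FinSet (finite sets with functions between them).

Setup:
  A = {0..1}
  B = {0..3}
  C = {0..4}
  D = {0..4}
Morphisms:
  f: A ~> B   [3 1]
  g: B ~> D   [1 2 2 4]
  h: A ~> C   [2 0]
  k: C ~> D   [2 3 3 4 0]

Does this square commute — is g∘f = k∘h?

Along f;g (path 1):
  0 f~>3 g~>4
  1 f~>1 g~>2
  result₁ = [4 2]
Along h;k (path 2):
  0 h~>2 k~>3
  1 h~>0 k~>2
  result₂ = [3 2]
Equal? NO — does not commute

Answer: DOES NOT COMMUTE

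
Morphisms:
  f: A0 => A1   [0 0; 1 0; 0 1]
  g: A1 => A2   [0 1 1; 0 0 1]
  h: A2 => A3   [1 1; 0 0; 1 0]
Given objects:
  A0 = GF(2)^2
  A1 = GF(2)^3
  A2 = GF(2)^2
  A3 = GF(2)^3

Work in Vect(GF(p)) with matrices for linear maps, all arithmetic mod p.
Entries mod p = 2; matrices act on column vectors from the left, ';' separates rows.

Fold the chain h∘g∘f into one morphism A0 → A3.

Answer: [1 0; 0 0; 1 1]

Derivation:
  e0=(1,0) f=>(0,1,0) g=>(1,0) h=>(1,0,1)
  e1=(0,1) f=>(0,0,1) g=>(1,1) h=>(0,0,1)
⟦path⟧: [1 0; 0 0; 1 1]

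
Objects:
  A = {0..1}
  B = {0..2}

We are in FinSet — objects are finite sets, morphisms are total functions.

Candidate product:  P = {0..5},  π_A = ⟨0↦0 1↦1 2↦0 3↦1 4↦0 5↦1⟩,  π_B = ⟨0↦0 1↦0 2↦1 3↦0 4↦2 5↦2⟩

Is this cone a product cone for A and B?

Answer: NOT A VALID PRODUCT — duplicate pair at indices 1,3

Derivation:
|A|·|B| = 2·3 = 6;  |P| = 6
Check the pairing map k ↦ (π_A(k), π_B(k)):
  0 ↦ (0,0)
  1 ↦ (1,0)
  2 ↦ (0,1)
  3 ↦ (1,0)  ✗ repeats pair of k=1
  4 ↦ (0,2)
  5 ↦ (1,2)
distinct pairs in image: 5 / 6 needed
  → (1,0) hit at k=1 and k=3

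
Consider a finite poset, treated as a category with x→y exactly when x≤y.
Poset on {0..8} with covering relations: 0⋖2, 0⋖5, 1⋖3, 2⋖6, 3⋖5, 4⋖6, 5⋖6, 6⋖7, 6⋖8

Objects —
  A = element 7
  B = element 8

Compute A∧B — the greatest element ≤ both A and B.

Answer: A∧B = 6

Trace:
{x : x<=A ∧ x<=B} = {0,1,2,3,4,5,6}  (A=7, B=8)
  0 <= 6
  1 <= 6
  2 <= 6
  3 <= 6
  4 <= 6
  5 <= 6
  6 <= 6
glb = 6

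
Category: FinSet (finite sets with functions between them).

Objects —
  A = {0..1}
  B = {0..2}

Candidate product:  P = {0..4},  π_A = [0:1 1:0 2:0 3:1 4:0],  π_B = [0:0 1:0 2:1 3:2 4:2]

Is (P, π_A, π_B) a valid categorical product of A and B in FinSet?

Answer: NOT A VALID PRODUCT — |P|=5 ≠ |A|·|B|=6

Trace:
|A|·|B| = 2·3 = 6;  |P| = 5
  → cardinalities differ; no bijection possible.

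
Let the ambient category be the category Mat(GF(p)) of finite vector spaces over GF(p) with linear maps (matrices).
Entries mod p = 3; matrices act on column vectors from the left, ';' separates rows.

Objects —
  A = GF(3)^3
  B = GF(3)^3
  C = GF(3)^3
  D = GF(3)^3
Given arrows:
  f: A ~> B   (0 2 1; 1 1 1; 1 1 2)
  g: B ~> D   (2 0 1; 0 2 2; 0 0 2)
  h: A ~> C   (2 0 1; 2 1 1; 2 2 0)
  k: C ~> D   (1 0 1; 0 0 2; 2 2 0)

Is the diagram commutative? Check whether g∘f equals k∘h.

Answer: COMMUTES

Derivation:
1) trace f;g:
  e0=⟨1,0,0⟩ f~>⟨0,1,1⟩ g~>⟨1,1,2⟩
  e1=⟨0,1,0⟩ f~>⟨2,1,1⟩ g~>⟨2,1,2⟩
  e2=⟨0,0,1⟩ f~>⟨1,1,2⟩ g~>⟨1,0,1⟩
  result₁ = (1 2 1; 1 1 0; 2 2 1)
2) trace h;k:
  e0=⟨1,0,0⟩ h~>⟨2,2,2⟩ k~>⟨1,1,2⟩
  e1=⟨0,1,0⟩ h~>⟨0,1,2⟩ k~>⟨2,1,2⟩
  e2=⟨0,0,1⟩ h~>⟨1,1,0⟩ k~>⟨1,0,1⟩
  result₂ = (1 2 1; 1 1 0; 2 2 1)
Equal? YES — commutes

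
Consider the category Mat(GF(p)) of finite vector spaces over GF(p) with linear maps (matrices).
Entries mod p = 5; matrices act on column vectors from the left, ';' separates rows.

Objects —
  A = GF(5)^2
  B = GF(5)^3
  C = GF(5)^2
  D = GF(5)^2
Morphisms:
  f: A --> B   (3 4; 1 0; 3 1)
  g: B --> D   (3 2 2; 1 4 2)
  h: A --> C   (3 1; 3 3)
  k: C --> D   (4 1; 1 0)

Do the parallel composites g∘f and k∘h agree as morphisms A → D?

1) trace f;g:
  e0=⟨1,0⟩ f-->⟨3,1,3⟩ g-->⟨2,3⟩
  e1=⟨0,1⟩ f-->⟨4,0,1⟩ g-->⟨4,1⟩
  result₁ = (2 4; 3 1)
2) trace h;k:
  e0=⟨1,0⟩ h-->⟨3,3⟩ k-->⟨0,3⟩
  e1=⟨0,1⟩ h-->⟨1,3⟩ k-->⟨2,1⟩
  result₂ = (0 2; 3 1)
Equal? distinct morphisms ✗

Answer: DOES NOT COMMUTE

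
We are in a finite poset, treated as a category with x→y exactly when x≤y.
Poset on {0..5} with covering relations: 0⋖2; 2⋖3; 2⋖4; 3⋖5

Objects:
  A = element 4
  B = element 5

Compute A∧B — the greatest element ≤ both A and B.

Answer: A∧B = 2

Derivation:
Lower bounds of A=4 and B=5: {0,2}
  0 ⊑ 2
  2 ⊑ 2
glb = 2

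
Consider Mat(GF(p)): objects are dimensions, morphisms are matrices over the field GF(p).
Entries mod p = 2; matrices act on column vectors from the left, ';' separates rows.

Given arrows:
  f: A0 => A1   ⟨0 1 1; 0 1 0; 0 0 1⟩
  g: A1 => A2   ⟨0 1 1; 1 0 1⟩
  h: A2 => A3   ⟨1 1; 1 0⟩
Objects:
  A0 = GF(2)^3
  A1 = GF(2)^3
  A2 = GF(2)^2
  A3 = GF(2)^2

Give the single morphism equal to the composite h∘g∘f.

Answer: ⟨0 0 1; 0 1 1⟩

Work:
  e0=(1,0,0) f=>(0,0,0) g=>(0,0) h=>(0,0)
  e1=(0,1,0) f=>(1,1,0) g=>(1,1) h=>(0,1)
  e2=(0,0,1) f=>(1,0,1) g=>(1,0) h=>(1,1)
⟦path⟧: ⟨0 0 1; 0 1 1⟩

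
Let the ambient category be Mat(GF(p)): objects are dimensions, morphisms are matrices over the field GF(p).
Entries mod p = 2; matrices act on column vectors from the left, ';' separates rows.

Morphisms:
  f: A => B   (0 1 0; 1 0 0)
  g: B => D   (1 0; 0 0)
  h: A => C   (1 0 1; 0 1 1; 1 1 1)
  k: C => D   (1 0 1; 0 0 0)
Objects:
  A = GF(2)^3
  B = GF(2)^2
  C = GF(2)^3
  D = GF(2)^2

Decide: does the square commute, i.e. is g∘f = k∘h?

Answer: COMMUTES

Derivation:
1) trace f;g:
  e0=[1,0,0] f=>[0,1] g=>[0,0]
  e1=[0,1,0] f=>[1,0] g=>[1,0]
  e2=[0,0,1] f=>[0,0] g=>[0,0]
  result₁ = (0 1 0; 0 0 0)
2) trace h;k:
  e0=[1,0,0] h=>[1,0,1] k=>[0,0]
  e1=[0,1,0] h=>[0,1,1] k=>[1,0]
  e2=[0,0,1] h=>[1,1,1] k=>[0,0]
  result₂ = (0 1 0; 0 0 0)
Equal? equal; square commutes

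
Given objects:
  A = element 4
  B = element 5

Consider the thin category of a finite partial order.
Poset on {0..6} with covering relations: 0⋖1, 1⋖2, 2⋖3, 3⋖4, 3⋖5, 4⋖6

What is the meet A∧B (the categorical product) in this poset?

Lower bounds of A=4 and B=5: {0,1,2,3}
  0 ≤ 3
  1 ≤ 3
  2 ≤ 3
  3 ≤ 3
glb = 3

Answer: A∧B = 3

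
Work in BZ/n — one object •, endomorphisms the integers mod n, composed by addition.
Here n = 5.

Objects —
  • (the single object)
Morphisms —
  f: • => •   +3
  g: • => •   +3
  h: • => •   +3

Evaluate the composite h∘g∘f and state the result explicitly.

  0 +3≡3 +3≡1 +3≡4  (mod 5)
result: +4

Answer: +4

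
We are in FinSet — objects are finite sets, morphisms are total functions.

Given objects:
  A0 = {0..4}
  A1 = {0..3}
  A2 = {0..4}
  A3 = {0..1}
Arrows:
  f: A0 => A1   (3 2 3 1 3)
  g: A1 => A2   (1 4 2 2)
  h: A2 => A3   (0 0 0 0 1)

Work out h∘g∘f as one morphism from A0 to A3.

  0 f=>3 g=>2 h=>0
  1 f=>2 g=>2 h=>0
  2 f=>3 g=>2 h=>0
  3 f=>1 g=>4 h=>1
  4 f=>3 g=>2 h=>0
result: (0 0 0 1 0)

Answer: (0 0 0 1 0)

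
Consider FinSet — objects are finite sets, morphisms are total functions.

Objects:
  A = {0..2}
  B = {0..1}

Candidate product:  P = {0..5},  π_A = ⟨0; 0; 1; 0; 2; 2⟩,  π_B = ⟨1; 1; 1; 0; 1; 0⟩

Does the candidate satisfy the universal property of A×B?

Answer: NOT A VALID PRODUCT — duplicate pair at indices 0,1

Derivation:
|A|·|B| = 3·2 = 6;  |P| = 6
Check the pairing map k ↦ (π_A(k), π_B(k)):
  0 : (0,1)
  1 : (0,1)  ✗ repeats pair of k=0
  2 : (1,1)
  3 : (0,0)
  4 : (2,1)
  5 : (2,0)
distinct pairs in image: 5 / 6 needed
  → (0,1) hit at k=0 and k=1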